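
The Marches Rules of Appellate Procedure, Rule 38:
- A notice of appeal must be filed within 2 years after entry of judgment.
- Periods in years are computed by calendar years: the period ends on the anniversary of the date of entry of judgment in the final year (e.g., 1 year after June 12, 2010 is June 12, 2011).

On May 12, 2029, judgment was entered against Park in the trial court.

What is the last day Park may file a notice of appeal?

2 years after May 12, 2029 is May 12, 2031.

May 12, 2031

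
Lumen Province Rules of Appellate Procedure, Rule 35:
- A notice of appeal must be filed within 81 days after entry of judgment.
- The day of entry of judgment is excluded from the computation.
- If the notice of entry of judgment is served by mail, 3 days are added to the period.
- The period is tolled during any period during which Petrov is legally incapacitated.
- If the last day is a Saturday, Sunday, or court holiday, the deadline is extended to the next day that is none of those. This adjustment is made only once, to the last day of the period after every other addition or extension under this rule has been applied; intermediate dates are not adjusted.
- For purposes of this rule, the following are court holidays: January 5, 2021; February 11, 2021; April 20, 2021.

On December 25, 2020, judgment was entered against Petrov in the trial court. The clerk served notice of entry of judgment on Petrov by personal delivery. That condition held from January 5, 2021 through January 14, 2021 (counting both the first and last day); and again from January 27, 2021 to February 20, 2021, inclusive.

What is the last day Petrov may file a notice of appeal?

81 days after December 25, 2020 is March 16, 2021.
Service was not by mail, so no mail extension applies.
From January 5, 2021 through January 14, 2021 inclusive is 10 days; tolling adds 10 days: March 16, 2021 + 10 days = March 26, 2021.
From January 27, 2021 through February 20, 2021 inclusive is 25 days; tolling adds 25 days: March 26, 2021 + 25 days = April 20, 2021.
April 20, 2021 is a listed holiday. The next qualifying day is April 21, 2021.

April 21, 2021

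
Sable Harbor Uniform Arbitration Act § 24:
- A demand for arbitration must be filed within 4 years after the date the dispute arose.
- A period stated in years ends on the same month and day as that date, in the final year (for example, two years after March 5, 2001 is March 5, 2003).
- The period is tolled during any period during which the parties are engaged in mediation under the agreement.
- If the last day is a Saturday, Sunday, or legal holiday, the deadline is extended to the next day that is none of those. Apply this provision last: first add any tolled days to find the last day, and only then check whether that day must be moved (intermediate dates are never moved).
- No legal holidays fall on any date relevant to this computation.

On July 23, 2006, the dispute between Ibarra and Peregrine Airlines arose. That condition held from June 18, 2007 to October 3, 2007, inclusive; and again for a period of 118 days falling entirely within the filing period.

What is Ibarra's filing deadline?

March 7, 2011

4 years after July 23, 2006 is July 23, 2010.
From June 18, 2007 through October 3, 2007 inclusive is 108 days; tolling adds 108 days: July 23, 2010 + 108 days = November 8, 2010.
Tolling adds 118 days: November 8, 2010 + 118 days = March 6, 2011.
March 6, 2011 is Sunday. The next qualifying day is March 7, 2011.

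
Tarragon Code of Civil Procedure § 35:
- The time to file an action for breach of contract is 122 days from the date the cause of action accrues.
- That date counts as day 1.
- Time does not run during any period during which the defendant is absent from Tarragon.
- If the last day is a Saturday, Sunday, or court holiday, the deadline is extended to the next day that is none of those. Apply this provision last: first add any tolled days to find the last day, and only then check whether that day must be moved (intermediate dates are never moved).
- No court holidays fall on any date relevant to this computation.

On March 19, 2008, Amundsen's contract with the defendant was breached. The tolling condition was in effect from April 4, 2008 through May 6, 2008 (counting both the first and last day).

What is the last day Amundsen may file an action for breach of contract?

August 20, 2008

Counting March 19, 2008 as day 1, day 122 is July 18, 2008.
From April 4, 2008 through May 6, 2008 inclusive is 33 days; tolling adds 33 days: July 18, 2008 + 33 days = August 20, 2008.
August 20, 2008 is a Wednesday and not a court holiday, so no extension applies.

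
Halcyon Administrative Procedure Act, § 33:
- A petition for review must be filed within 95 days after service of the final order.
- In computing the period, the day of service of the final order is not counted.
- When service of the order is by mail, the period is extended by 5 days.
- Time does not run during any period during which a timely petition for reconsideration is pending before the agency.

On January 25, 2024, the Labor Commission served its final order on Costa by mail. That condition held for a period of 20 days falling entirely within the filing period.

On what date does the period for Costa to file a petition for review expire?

May 24, 2024

95 days after January 25, 2024 is April 29, 2024.
Service was by mail, adding 5 days: April 29, 2024 + 5 days = May 4, 2024.
Tolling adds 20 days: May 4, 2024 + 20 days = May 24, 2024.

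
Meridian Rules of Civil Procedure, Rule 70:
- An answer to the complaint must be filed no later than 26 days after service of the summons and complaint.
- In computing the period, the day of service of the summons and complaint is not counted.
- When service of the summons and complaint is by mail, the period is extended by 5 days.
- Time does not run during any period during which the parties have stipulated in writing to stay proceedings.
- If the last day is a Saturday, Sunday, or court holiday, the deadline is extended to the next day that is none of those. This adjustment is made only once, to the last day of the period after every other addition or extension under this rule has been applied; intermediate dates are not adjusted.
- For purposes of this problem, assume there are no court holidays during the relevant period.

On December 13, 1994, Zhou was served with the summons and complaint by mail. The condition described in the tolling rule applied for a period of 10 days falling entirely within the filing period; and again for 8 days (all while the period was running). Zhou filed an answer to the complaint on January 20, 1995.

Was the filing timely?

Yes

26 days after December 13, 1994 is January 8, 1995.
Service was by mail, adding 5 days: January 8, 1995 + 5 days = January 13, 1995.
Tolling adds 10 days: January 13, 1995 + 10 days = January 23, 1995.
Tolling adds 8 days: January 23, 1995 + 8 days = January 31, 1995.
January 31, 1995 is a Tuesday and not a court holiday, so no extension applies.
The deadline is January 31, 1995; the filing on January 20, 1995 is on or before that date.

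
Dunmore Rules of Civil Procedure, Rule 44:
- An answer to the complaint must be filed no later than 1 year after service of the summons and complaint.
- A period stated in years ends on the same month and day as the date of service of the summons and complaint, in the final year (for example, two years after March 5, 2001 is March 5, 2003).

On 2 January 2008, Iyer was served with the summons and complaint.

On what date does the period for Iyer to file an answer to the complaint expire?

January 2, 2009

1 year after 2 January 2008 is January 2, 2009.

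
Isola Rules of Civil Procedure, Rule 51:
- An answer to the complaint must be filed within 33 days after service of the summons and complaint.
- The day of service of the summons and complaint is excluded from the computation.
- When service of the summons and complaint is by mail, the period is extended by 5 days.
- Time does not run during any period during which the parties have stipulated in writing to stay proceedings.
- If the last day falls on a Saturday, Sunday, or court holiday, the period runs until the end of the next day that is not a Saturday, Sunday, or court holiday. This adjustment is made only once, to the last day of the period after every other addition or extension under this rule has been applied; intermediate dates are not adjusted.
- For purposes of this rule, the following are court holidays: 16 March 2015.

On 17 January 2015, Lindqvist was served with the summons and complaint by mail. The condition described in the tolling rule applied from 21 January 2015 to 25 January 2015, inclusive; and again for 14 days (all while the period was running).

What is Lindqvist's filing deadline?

33 days after 17 January 2015 is February 19, 2015.
Service was by mail, adding 5 days: February 19, 2015 + 5 days = February 24, 2015.
From January 21, 2015 through January 25, 2015 inclusive is 5 days; tolling adds 5 days: February 24, 2015 + 5 days = March 1, 2015.
Tolling adds 14 days: March 1, 2015 + 14 days = March 15, 2015.
March 15, 2015 is Sunday; March 16, 2015 is a listed holiday. The next qualifying day is March 17, 2015.

March 17, 2015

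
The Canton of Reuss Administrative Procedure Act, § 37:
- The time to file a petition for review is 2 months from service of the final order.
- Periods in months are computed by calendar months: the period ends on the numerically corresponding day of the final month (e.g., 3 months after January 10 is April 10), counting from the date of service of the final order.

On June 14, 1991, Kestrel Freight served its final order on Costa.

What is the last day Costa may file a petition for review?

August 14, 1991

2 months after June 14, 1991 is August 14, 1991.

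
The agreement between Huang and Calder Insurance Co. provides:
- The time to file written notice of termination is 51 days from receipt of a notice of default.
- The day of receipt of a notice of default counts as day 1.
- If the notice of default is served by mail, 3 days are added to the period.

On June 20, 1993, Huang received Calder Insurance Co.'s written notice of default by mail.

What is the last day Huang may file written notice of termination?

August 12, 1993

Counting June 20, 1993 as day 1, day 51 is August 9, 1993.
Service was by mail, adding 3 days: August 9, 1993 + 3 days = August 12, 1993.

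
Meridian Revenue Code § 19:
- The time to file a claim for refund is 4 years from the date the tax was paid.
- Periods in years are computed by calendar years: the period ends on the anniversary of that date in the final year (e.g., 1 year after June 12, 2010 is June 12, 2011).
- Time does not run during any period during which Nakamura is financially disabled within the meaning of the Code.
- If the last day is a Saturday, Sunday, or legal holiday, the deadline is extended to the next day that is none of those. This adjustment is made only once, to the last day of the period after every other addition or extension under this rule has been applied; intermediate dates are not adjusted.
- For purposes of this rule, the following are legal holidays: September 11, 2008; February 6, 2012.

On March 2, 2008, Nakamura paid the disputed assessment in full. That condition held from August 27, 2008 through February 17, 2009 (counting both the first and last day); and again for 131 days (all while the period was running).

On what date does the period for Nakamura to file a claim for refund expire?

4 years after March 2, 2008 is March 2, 2012.
From August 27, 2008 through February 17, 2009 inclusive is 175 days; tolling adds 175 days: March 2, 2012 + 175 days = August 24, 2012.
Tolling adds 131 days: August 24, 2012 + 131 days = January 2, 2013.
January 2, 2013 is a Wednesday and not a legal holiday, so no extension applies.

January 2, 2013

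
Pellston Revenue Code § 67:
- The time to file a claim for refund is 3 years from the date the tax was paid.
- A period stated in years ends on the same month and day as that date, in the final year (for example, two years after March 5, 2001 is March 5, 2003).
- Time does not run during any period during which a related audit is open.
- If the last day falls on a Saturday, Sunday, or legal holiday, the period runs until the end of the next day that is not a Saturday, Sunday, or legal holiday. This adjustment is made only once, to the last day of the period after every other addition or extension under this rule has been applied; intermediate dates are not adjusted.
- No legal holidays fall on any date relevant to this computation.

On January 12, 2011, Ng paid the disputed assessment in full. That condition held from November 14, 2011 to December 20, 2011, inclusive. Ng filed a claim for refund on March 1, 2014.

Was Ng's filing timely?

3 years after January 12, 2011 is January 12, 2014.
From November 14, 2011 through December 20, 2011 inclusive is 37 days; tolling adds 37 days: January 12, 2014 + 37 days = February 18, 2014.
February 18, 2014 is a Tuesday and not a legal holiday, so no extension applies.
The deadline is February 18, 2014; the filing on March 1, 2014 is after that date.

No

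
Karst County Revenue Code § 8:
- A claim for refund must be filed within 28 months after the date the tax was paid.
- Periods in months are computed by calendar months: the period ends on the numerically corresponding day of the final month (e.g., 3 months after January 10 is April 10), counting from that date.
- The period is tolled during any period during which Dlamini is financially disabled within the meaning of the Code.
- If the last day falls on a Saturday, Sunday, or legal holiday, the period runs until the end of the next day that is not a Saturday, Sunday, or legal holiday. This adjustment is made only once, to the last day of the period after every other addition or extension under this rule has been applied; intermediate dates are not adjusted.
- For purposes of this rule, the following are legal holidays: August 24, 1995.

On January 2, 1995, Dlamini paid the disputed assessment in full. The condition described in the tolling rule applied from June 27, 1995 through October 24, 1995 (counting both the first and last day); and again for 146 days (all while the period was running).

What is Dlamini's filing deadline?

January 23, 1998

28 months after January 2, 1995 is May 2, 1997.
From June 27, 1995 through October 24, 1995 inclusive is 120 days; tolling adds 120 days: May 2, 1997 + 120 days = August 30, 1997.
Tolling adds 146 days: August 30, 1997 + 146 days = January 23, 1998.
January 23, 1998 is a Friday and not a legal holiday, so no extension applies.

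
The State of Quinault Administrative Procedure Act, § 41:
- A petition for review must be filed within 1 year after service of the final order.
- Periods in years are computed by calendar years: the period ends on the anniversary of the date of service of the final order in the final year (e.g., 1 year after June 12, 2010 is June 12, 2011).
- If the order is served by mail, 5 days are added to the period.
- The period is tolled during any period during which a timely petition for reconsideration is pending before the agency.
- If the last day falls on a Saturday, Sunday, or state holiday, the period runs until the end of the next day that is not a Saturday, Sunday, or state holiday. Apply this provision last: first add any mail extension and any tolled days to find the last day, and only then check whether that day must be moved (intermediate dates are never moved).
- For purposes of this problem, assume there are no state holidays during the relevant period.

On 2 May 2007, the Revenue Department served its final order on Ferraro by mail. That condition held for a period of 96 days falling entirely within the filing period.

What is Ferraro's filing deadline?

1 year after 2 May 2007 is May 2, 2008.
Service was by mail, adding 5 days: May 2, 2008 + 5 days = May 7, 2008.
Tolling adds 96 days: May 7, 2008 + 96 days = August 11, 2008.
August 11, 2008 is a Monday and not a state holiday, so no extension applies.

August 11, 2008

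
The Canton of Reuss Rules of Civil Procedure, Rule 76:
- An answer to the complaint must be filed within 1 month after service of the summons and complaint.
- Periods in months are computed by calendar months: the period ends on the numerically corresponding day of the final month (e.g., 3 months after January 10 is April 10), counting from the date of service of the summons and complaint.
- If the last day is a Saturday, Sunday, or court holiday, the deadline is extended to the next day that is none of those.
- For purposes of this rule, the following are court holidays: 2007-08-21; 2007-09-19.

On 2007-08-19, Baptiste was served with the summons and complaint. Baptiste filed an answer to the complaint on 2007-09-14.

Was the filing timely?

Yes

1 month after 2007-08-19 is September 19, 2007.
September 19, 2007 is a listed holiday. The next qualifying day is September 20, 2007.
The deadline is September 20, 2007; the filing on September 14, 2007 is on or before that date.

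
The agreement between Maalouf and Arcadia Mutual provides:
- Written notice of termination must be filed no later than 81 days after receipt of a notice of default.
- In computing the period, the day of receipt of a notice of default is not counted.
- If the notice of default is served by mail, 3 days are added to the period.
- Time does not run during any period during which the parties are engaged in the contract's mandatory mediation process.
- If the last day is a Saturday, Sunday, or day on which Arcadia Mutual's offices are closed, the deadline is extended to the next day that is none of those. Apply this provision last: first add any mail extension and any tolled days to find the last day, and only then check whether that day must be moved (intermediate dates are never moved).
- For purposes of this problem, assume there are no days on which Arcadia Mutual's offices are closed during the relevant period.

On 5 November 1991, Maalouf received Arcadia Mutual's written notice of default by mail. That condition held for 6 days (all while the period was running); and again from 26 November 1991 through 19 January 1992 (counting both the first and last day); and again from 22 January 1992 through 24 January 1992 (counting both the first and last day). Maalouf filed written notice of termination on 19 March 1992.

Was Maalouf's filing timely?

Yes

81 days after 5 November 1991 is January 25, 1992.
Service was by mail, adding 3 days: January 25, 1992 + 3 days = January 28, 1992.
Tolling adds 6 days: January 28, 1992 + 6 days = February 3, 1992.
From November 26, 1991 through January 19, 1992 inclusive is 55 days; tolling adds 55 days: February 3, 1992 + 55 days = March 29, 1992.
From January 22, 1992 through January 24, 1992 inclusive is 3 days; tolling adds 3 days: March 29, 1992 + 3 days = April 1, 1992.
April 1, 1992 is a Wednesday and not a day on which Arcadia Mutual's offices are closed, so no extension applies.
The deadline is April 1, 1992; the filing on March 19, 1992 is on or before that date.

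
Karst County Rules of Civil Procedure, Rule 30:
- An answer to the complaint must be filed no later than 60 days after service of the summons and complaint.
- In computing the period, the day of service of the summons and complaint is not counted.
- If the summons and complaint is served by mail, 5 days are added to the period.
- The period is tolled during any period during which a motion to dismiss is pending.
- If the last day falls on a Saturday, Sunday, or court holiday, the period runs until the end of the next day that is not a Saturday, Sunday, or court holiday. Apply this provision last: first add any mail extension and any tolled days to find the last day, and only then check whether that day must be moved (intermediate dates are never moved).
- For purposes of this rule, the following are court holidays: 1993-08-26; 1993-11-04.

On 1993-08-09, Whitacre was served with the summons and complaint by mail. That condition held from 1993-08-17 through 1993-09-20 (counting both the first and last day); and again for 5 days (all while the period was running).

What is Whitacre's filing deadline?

60 days after 1993-08-09 is October 8, 1993.
Service was by mail, adding 5 days: October 8, 1993 + 5 days = October 13, 1993.
From August 17, 1993 through September 20, 1993 inclusive is 35 days; tolling adds 35 days: October 13, 1993 + 35 days = November 17, 1993.
Tolling adds 5 days: November 17, 1993 + 5 days = November 22, 1993.
November 22, 1993 is a Monday and not a court holiday, so no extension applies.

November 22, 1993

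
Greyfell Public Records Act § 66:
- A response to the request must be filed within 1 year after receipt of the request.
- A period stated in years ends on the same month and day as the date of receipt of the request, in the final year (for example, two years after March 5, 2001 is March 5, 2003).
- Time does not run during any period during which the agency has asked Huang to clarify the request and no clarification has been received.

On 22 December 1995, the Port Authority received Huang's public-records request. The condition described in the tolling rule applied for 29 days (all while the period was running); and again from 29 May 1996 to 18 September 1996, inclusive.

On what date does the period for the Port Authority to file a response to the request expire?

1 year after 22 December 1995 is December 22, 1996.
Tolling adds 29 days: December 22, 1996 + 29 days = January 20, 1997.
From May 29, 1996 through September 18, 1996 inclusive is 113 days; tolling adds 113 days: January 20, 1997 + 113 days = May 13, 1997.

May 13, 1997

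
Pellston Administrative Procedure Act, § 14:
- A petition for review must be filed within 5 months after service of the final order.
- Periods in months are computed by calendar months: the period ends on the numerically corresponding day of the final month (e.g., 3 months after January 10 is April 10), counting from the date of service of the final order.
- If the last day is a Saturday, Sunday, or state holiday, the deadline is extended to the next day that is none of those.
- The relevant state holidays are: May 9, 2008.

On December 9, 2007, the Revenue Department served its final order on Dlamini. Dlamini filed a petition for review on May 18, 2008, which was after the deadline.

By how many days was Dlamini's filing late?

5 months after December 9, 2007 is May 9, 2008.
May 9, 2008 is a listed holiday; May 10, 2008 is Saturday; May 11, 2008 is Sunday. The next qualifying day is May 12, 2008.
The deadline is May 12, 2008; from May 12, 2008 to May 18, 2008 is 6 days.

6 days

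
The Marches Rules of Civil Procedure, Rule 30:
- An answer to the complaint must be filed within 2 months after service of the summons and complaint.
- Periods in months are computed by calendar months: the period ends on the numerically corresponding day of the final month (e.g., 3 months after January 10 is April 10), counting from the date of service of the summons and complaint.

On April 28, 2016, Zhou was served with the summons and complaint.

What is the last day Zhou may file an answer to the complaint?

2 months after April 28, 2016 is June 28, 2016.

June 28, 2016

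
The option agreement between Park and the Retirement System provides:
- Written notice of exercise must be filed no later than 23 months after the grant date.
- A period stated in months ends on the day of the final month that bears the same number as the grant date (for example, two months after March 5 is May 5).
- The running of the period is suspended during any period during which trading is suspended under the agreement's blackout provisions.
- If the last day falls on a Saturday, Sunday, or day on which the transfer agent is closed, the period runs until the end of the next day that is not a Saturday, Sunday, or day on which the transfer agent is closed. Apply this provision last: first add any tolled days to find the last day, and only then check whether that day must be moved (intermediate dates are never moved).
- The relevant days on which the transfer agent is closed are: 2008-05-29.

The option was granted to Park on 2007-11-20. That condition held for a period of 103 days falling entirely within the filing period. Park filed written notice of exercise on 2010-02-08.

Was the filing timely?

23 months after 2007-11-20 is October 20, 2009.
Tolling adds 103 days: October 20, 2009 + 103 days = January 31, 2010.
January 31, 2010 is Sunday. The next qualifying day is February 1, 2010.
The deadline is February 1, 2010; the filing on February 8, 2010 is after that date.

No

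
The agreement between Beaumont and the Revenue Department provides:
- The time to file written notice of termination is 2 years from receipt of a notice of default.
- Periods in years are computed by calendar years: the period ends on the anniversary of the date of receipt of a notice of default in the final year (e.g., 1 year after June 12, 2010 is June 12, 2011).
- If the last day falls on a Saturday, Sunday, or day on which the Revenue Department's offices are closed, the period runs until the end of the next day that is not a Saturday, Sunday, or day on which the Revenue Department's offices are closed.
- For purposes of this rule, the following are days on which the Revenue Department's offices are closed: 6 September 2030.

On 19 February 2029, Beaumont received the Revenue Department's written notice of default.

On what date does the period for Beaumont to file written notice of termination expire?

2 years after 19 February 2029 is February 19, 2031.
February 19, 2031 is a Wednesday and not a day on which the Revenue Department's offices are closed, so no extension applies.

February 19, 2031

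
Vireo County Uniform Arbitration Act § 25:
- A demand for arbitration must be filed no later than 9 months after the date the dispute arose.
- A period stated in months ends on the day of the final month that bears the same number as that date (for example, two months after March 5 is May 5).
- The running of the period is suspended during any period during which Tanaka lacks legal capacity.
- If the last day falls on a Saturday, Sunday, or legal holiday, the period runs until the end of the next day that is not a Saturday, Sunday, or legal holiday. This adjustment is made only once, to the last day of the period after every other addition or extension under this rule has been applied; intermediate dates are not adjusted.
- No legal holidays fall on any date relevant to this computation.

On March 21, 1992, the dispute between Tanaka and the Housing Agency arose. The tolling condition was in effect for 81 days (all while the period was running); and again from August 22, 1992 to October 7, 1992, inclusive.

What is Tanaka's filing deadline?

April 28, 1993

9 months after March 21, 1992 is December 21, 1992.
Tolling adds 81 days: December 21, 1992 + 81 days = March 12, 1993.
From August 22, 1992 through October 7, 1992 inclusive is 47 days; tolling adds 47 days: March 12, 1993 + 47 days = April 28, 1993.
April 28, 1993 is a Wednesday and not a legal holiday, so no extension applies.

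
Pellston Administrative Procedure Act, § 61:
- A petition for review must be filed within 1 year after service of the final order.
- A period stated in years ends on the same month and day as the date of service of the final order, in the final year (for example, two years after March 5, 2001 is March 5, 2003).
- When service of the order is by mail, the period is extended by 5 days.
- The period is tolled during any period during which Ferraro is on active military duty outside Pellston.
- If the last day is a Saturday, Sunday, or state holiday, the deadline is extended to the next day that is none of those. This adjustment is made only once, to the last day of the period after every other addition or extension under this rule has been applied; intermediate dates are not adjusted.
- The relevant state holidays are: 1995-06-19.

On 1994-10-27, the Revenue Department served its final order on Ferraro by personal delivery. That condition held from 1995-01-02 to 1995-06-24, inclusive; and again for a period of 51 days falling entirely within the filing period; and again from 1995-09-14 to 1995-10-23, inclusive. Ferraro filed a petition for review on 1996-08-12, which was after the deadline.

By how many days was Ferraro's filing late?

1 year after 1994-10-27 is October 27, 1995.
Service was not by mail, so no mail extension applies.
From January 2, 1995 through June 24, 1995 inclusive is 174 days; tolling adds 174 days: October 27, 1995 + 174 days = April 18, 1996.
Tolling adds 51 days: April 18, 1996 + 51 days = June 8, 1996.
From September 14, 1995 through October 23, 1995 inclusive is 40 days; tolling adds 40 days: June 8, 1996 + 40 days = July 18, 1996.
July 18, 1996 is a Thursday and not a state holiday, so no extension applies.
The deadline is July 18, 1996; from July 18, 1996 to August 12, 1996 is 25 days.

25 days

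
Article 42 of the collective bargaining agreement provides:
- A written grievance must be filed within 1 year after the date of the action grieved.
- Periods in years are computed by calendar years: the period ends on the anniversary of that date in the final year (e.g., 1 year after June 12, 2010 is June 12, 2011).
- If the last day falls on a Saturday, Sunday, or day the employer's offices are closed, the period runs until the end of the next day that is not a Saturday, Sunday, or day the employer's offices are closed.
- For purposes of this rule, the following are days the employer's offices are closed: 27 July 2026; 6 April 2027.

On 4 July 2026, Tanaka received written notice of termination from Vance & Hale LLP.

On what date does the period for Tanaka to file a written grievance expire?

1 year after 4 July 2026 is July 4, 2027.
July 4, 2027 is Sunday. The next qualifying day is July 5, 2027.

July 5, 2027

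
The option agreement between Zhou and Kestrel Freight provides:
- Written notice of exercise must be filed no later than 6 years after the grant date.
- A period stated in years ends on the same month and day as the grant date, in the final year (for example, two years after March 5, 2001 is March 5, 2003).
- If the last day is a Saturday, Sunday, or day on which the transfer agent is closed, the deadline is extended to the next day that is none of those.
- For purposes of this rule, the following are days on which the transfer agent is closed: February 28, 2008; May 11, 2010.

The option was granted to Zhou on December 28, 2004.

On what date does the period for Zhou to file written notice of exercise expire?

December 28, 2010

6 years after December 28, 2004 is December 28, 2010.
December 28, 2010 is a Tuesday and not a day on which the transfer agent is closed, so no extension applies.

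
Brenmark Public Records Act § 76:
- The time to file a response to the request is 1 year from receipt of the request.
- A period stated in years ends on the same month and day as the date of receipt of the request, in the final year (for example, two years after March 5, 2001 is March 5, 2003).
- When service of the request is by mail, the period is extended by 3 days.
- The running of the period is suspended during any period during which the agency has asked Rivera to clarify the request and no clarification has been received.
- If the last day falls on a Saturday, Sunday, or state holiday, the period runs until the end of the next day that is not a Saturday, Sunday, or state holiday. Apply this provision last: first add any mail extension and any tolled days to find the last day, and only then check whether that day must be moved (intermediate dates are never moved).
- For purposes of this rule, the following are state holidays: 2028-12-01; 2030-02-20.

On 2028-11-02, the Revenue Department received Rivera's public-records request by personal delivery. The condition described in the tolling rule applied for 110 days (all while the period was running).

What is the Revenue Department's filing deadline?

1 year after 2028-11-02 is November 2, 2029.
Service was not by mail, so no mail extension applies.
Tolling adds 110 days: November 2, 2029 + 110 days = February 20, 2030.
February 20, 2030 is a listed holiday. The next qualifying day is February 21, 2030.

February 21, 2030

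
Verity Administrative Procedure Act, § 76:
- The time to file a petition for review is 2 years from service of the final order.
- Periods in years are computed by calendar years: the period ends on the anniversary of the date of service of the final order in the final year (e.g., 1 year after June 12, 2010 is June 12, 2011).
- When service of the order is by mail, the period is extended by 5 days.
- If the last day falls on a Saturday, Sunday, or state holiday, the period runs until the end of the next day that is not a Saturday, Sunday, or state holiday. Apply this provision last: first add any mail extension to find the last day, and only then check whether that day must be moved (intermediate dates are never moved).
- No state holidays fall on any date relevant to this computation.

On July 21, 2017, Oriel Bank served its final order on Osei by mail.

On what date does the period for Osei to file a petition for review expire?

2 years after July 21, 2017 is July 21, 2019.
Service was by mail, adding 5 days: July 21, 2019 + 5 days = July 26, 2019.
July 26, 2019 is a Friday and not a state holiday, so no extension applies.

July 26, 2019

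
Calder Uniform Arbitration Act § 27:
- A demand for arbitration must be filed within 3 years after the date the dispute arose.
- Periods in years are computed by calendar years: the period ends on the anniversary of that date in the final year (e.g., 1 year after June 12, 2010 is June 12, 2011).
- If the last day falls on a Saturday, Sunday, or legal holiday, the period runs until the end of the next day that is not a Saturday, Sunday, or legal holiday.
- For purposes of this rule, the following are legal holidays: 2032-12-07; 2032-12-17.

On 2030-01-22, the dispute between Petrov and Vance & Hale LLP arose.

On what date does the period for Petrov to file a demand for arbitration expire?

January 24, 2033

3 years after 2030-01-22 is January 22, 2033.
January 22, 2033 is Saturday; January 23, 2033 is Sunday. The next qualifying day is January 24, 2033.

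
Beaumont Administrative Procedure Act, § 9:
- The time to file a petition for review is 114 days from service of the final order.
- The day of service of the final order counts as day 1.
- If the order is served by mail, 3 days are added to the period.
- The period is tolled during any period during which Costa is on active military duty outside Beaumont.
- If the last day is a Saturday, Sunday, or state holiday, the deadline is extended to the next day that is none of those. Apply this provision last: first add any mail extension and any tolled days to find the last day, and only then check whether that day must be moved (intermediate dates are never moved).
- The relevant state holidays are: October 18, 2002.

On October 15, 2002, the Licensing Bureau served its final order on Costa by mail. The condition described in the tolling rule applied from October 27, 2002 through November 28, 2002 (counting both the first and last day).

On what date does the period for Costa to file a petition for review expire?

March 13, 2003

Counting October 15, 2002 as day 1, day 114 is February 5, 2003.
Service was by mail, adding 3 days: February 5, 2003 + 3 days = February 8, 2003.
From October 27, 2002 through November 28, 2002 inclusive is 33 days; tolling adds 33 days: February 8, 2003 + 33 days = March 13, 2003.
March 13, 2003 is a Thursday and not a state holiday, so no extension applies.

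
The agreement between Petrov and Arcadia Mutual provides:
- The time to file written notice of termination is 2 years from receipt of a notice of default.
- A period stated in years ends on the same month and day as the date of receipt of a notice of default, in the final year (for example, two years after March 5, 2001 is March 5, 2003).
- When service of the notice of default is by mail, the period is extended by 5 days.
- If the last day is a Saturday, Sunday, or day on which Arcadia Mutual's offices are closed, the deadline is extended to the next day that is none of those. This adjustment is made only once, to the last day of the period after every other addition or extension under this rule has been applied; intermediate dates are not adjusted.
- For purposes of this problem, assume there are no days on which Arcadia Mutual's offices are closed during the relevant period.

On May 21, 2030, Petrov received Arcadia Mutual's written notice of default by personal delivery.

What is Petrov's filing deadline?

2 years after May 21, 2030 is May 21, 2032.
Service was not by mail, so no mail extension applies.
May 21, 2032 is a Friday and not a day on which Arcadia Mutual's offices are closed, so no extension applies.

May 21, 2032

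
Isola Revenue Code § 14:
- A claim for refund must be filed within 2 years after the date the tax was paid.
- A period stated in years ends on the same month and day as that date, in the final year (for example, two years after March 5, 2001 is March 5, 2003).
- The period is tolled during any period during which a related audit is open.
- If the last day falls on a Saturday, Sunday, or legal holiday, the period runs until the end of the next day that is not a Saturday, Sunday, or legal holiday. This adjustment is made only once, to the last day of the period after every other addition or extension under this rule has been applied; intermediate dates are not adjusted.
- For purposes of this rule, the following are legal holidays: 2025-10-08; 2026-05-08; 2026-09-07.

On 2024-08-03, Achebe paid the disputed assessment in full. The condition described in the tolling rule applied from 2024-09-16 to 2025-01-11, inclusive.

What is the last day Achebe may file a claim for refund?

November 30, 2026

2 years after 2024-08-03 is August 3, 2026.
From September 16, 2024 through January 11, 2025 inclusive is 118 days; tolling adds 118 days: August 3, 2026 + 118 days = November 29, 2026.
November 29, 2026 is Sunday. The next qualifying day is November 30, 2026.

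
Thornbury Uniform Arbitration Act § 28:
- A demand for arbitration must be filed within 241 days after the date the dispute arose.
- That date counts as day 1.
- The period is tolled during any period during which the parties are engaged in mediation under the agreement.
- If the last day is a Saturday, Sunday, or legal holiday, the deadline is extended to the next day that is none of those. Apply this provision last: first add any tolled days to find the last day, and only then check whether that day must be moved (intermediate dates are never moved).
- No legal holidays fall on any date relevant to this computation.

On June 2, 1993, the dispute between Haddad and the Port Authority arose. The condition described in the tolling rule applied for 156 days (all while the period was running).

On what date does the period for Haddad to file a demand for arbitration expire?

Counting June 2, 1993 as day 1, day 241 is January 28, 1994.
Tolling adds 156 days: January 28, 1994 + 156 days = July 3, 1994.
July 3, 1994 is Sunday. The next qualifying day is July 4, 1994.

July 4, 1994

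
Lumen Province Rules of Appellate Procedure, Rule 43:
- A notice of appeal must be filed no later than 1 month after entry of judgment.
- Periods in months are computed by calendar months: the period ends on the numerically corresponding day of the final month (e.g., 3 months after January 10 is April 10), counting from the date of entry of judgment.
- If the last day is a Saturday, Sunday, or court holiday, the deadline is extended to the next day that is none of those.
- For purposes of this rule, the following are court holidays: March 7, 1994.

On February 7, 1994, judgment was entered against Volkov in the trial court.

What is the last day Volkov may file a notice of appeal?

March 8, 1994

1 month after February 7, 1994 is March 7, 1994.
March 7, 1994 is a listed holiday. The next qualifying day is March 8, 1994.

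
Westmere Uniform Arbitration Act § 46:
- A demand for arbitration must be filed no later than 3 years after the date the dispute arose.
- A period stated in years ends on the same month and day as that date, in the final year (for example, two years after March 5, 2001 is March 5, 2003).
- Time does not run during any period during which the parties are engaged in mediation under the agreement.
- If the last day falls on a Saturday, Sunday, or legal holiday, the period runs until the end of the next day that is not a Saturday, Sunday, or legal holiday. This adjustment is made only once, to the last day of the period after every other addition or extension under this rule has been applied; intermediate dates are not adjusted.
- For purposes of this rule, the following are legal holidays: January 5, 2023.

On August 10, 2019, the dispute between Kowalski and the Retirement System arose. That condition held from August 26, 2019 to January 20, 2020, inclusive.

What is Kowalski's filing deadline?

January 6, 2023

3 years after August 10, 2019 is August 10, 2022.
From August 26, 2019 through January 20, 2020 inclusive is 148 days; tolling adds 148 days: August 10, 2022 + 148 days = January 5, 2023.
January 5, 2023 is a listed holiday. The next qualifying day is January 6, 2023.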